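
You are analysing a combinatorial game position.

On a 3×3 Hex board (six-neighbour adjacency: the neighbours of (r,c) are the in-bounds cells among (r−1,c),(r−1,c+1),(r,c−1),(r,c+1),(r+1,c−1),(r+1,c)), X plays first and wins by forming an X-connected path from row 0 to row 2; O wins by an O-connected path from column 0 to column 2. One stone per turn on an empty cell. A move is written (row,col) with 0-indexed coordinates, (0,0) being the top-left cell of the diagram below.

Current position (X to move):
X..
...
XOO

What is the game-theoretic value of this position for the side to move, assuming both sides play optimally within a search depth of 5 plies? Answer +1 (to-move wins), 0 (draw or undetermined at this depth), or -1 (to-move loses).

value(X../.../XOO, X) = +1

[X../.../XOO] X move#1: (0,1):+1/XX./.../XOO*, (0,2):+1/X.X/.../XOO, (1,0):+1/X../X../XOO, (1,1):+1/X../.X./XOO, (1,2):+1/X../..X/XOO
[XX./.../XOO] O move#2: (0,2):-1/XXO/.../XOO*, (1,0):-1/XX./O../XOO, (1,1):-1/XX./.O./XOO, (1,2):-1/XX./..O/XOO
[XXO/.../XOO] X move#3: (1,0):+1/XXO/X../XOO*, (1,1):+1/XXO/.X./XOO, (1,2):+1/XXO/..X/XOO
[XXO/X../XOO] end (terminal -1, O#4); searched X../.../XOO to 5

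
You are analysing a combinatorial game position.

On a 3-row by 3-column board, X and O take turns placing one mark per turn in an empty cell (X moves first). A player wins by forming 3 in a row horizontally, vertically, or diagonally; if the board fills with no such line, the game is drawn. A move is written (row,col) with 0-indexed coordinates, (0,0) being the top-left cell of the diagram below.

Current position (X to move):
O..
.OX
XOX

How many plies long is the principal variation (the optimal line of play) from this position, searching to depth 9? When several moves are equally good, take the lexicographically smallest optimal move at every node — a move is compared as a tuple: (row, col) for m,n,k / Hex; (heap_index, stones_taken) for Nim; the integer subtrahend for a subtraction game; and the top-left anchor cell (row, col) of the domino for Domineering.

p1 X@[O../.OX/XOX]: (0,1)[OX./.OX/XOX]+0 (0,2)[O.X/.OX/XOX]+1* (1,0)[O../XOX/XOX]-1
p2 O@[O.X/.OX/XOX] terminal -1; root [O../.OX/XOX] d9

PV length from [O../.OX/XOX]: 1 ply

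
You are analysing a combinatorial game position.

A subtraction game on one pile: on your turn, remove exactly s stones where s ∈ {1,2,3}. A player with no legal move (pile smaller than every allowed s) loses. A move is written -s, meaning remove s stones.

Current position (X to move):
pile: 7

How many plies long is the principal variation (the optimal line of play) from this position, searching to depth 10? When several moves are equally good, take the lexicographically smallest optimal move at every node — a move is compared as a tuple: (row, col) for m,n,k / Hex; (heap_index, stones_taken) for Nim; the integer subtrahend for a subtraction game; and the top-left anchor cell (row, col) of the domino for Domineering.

ply 1, X at 7 | -1=-1→6; -2=-1→5; -3=+1→4*
ply 2, O at 4 | -1=-1→3*; -2=-1→2; -3=-1→1
ply 3, X at 3 | -1=-1→2; -2=-1→1; -3=+1→0*
ply 4: 0 is terminal -1 (O); from 7 depth 10

PV length from [7]: 3 plies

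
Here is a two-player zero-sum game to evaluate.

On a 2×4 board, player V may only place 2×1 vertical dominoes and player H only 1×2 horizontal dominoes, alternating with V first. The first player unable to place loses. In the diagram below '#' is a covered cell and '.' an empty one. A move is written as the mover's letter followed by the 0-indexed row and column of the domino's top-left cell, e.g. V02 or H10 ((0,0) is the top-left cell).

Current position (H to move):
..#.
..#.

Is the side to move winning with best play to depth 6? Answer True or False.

[..#./..#.] H move#1: H00:+1/###./..#.*, H10:+1/..#./###.
[###./..#.] V move#2: V03:-1/####/..##*
[####/..##] H move#3: H10:+1/####/####*
[####/####] end (terminal -1, V#4); searched ..#./..#. to 6

H winning at [..#./..#.]: True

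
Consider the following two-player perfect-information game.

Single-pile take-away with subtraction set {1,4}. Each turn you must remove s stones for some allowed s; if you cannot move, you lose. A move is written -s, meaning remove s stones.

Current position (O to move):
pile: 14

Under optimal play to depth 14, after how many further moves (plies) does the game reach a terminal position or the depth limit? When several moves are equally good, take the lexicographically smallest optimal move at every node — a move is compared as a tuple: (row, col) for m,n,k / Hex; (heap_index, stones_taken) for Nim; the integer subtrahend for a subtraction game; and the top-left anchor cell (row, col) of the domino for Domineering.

PV length from [14]: 5 plies

[14] O move#1: -1:-1/13, -4:+1/10*
[10] X move#2: -1:-1/9*, -4:-1/6
[9] O move#3: -1:-1/8, -4:+1/5*
[5] X move#4: -1:-1/4*, -4:-1/1
[4] O move#5: -1:-1/3, -4:+1/0*
[0] end (terminal -1, X#6); searched 14 to 14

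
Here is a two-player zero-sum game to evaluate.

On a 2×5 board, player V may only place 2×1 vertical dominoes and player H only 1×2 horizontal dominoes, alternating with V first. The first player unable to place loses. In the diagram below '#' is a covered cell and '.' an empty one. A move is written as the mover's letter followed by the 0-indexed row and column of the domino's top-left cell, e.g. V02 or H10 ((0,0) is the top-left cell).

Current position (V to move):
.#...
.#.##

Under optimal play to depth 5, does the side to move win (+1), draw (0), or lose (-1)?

value(.#.../.#.##, V) = +1

p1 V@[.#.../.#.##]: V00[##.../##.##]-1 V02[.##../.####]+1*
p2 H@[.##../.####]: H03[.####/.####]-1*
p3 V@[.####/.####]: V00[#####/#####]+1*
p4 H@[#####/#####] terminal -1; root [.#.../.#.##] d5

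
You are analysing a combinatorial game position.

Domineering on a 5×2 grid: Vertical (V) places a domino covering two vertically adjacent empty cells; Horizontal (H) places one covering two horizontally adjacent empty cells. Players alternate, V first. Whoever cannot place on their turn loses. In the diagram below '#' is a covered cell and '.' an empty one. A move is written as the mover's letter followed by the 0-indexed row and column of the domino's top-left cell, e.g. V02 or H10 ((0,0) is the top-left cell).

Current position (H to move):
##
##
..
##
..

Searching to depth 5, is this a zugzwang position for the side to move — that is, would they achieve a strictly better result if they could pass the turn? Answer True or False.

zugzwang(##/##/../##/.., H) = False

p1 H@[##/##/../##/..]: H20[##/##/##/##/..]+1* H40[##/##/../##/##]+1
p2 V@[##/##/##/##/..] terminal -1; root [##/##/../##/..] d5
pass branch (V moves first from the same position):
  | p1 V@[##/##/../##/..] terminal -1; root [##/##/../##/..] d5
H moving scores +1; H passing scores +1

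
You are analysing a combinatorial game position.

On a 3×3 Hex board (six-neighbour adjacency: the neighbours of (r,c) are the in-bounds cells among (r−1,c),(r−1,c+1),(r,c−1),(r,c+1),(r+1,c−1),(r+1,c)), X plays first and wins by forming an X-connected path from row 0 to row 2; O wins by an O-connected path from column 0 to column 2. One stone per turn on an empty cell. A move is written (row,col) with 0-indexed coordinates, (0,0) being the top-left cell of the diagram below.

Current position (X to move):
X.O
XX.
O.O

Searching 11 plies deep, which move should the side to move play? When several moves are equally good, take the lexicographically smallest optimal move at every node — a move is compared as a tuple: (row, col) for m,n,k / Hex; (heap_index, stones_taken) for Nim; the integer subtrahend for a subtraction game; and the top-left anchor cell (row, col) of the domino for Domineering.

X's best at [X.O/XX./O.O]: (2,1)

[X.O/XX./O.O] X move#1: (0,1):-1/XXO/XX./O.O, (1,2):-1/X.O/XXX/O.O, (2,1):+1/X.O/XX./OXO*
[X.O/XX./OXO] end (terminal -1, O#2); searched X.O/XX./O.O to 11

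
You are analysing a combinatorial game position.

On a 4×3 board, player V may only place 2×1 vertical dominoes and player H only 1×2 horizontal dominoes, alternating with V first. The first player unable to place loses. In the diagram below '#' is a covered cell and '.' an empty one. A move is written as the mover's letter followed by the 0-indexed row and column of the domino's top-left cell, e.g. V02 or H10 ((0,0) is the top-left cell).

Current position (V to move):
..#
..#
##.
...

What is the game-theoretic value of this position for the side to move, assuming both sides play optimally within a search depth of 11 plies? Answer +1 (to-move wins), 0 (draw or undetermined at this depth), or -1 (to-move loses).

[..#/..#/##./...] V move#1: V00:+1/#.#/#.#/##./...*, V01:+1/.##/.##/##./..., V22:-1/..#/..#/###/..#
[#.#/#.#/##./...] H move#2: H30:-1/#.#/#.#/##./##.*, H31:-1/#.#/#.#/##./.##
[#.#/#.#/##./##.] V move#3: V01:+1/###/###/##./##.*, V22:+1/#.#/#.#/###/###
[###/###/##./##.] end (terminal -1, H#4); searched ..#/..#/##./... to 11

value(..#/..#/##./..., V) = +1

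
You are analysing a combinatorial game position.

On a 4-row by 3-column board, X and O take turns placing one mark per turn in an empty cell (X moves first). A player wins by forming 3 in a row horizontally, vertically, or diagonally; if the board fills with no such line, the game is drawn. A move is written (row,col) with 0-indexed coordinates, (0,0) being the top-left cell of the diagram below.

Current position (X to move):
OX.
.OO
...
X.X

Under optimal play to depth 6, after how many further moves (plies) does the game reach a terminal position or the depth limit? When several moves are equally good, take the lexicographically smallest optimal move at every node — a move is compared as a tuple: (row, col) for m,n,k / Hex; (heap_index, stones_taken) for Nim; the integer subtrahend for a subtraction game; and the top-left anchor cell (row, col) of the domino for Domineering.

[OX./.OO/.../X.X] X move#1: (0,2):-1/OXX/.OO/.../X.X, (1,0):-1/OX./XOO/.../X.X, (2,0):-1/OX./.OO/X../X.X, (2,1):-1/OX./.OO/.X./X.X, (2,2):-1/OX./.OO/..X/X.X, (3,1):+1/OX./.OO/.../XXX*
[OX./.OO/.../XXX] end (terminal -1, O#2); searched OX./.OO/.../X.X to 6

PV length from [OX./.OO/.../X.X]: 1 ply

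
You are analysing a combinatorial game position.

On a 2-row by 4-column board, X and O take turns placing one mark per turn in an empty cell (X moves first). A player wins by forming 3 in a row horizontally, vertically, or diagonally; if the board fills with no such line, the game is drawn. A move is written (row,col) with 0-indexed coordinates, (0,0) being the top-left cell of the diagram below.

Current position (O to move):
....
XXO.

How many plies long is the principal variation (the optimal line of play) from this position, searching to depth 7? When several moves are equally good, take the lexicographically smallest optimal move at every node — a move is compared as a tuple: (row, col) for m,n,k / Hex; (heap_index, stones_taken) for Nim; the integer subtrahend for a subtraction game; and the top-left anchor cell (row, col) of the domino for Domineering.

p1 O@[..../XXO.]: (0,0)[O.../XXO.]+0* (0,1)[.O../XXO.]+0 (0,2)[..O./XXO.]+0 (0,3)[...O/XXO.]+0 (1,3)[..../XXOO]+0
p2 X@[O.../XXO.]: (0,1)[OX../XXO.]+0* (0,2)[O.X./XXO.]+0 (0,3)[O..X/XXO.]+0 (1,3)[O.../XXOX]+0
p3 O@[OX../XXO.]: (0,2)[OXO./XXO.]+0* (0,3)[OX.O/XXO.]+0 (1,3)[OX../XXOO]+0
p4 X@[OXO./XXO.]: (0,3)[OXOX/XXO.]+0* (1,3)[OXO./XXOX]+0
p5 O@[OXOX/XXO.]: (1,3)[OXOX/XXOO]+0*
p6 X@[OXOX/XXOO] terminal +0; root [..../XXO.] d7

PV length from [..../XXO.]: 5 plies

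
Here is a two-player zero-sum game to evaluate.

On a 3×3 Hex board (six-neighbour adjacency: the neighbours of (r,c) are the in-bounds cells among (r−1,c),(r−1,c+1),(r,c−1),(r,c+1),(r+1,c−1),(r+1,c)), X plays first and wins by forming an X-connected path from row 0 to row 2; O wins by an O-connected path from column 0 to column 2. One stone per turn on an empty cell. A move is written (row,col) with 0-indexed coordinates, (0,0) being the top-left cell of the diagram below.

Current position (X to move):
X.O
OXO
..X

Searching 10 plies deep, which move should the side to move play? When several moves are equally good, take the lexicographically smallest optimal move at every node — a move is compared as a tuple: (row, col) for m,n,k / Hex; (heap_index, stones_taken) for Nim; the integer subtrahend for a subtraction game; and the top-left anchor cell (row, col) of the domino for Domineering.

X's best at [X.O/OXO/..X]: (0,1)

[X.O/OXO/..X] X move#1: (0,1):+1/XXO/OXO/..X*, (2,0):-1/X.O/OXO/X.X, (2,1):-1/X.O/OXO/.XX
[XXO/OXO/..X] O move#2: (2,0):-1/XXO/OXO/O.X*, (2,1):-1/XXO/OXO/.OX
[XXO/OXO/O.X] X move#3: (2,1):+1/XXO/OXO/OXX*
[XXO/OXO/OXX] end (terminal -1, O#4); searched X.O/OXO/..X to 10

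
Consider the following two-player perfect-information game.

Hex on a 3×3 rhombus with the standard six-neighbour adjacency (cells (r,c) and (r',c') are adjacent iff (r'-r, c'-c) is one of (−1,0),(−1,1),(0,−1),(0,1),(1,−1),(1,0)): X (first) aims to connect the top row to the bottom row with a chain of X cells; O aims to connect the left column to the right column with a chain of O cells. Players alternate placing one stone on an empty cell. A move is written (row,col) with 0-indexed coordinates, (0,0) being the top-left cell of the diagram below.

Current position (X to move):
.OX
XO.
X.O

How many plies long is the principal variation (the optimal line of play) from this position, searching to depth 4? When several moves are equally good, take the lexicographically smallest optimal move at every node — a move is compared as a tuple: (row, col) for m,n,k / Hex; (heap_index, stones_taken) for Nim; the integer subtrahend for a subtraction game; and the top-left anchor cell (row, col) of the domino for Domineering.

[.OX/XO./X.O] X move#1: (0,0):+1/XOX/XO./X.O*, (1,2):+1/.OX/XOX/X.O, (2,1):+1/.OX/XO./XXO
[XOX/XO./X.O] end (terminal -1, O#2); searched .OX/XO./X.O to 4

PV length from [.OX/XO./X.O]: 1 ply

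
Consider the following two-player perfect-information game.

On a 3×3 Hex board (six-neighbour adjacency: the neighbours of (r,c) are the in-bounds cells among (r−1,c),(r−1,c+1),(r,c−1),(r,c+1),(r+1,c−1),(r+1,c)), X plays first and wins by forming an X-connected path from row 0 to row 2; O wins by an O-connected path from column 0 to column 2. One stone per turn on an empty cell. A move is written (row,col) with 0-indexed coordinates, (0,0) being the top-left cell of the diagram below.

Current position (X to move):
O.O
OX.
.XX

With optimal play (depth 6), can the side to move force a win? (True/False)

X winning at [O.O/OX./.XX]: True

p1 X@[O.O/OX./.XX]: (0,1)[OXO/OX./.XX]+1* (1,2)[O.O/OXX/.XX]-1 (2,0)[O.O/OX./XXX]-1
p2 O@[OXO/OX./.XX] terminal -1; root [O.O/OX./.XX] d6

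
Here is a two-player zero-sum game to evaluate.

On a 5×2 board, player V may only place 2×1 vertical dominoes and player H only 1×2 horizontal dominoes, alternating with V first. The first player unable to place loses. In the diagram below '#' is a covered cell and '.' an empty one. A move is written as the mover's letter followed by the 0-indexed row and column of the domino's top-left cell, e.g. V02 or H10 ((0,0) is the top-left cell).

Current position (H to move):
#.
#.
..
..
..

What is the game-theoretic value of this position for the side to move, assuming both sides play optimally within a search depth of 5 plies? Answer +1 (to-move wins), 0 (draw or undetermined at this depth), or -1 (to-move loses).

value(#./#./../../.., H) = +1

ply 1, H at #./#./../../.. | H20=-1→#./#./##/../..; H30=+1→#./#./../##/..*; H40=-1→#./#./../../##
ply 2, V at #./#./../##/.. | V01=-1→##/##/../##/..*; V11=-1→#./##/.#/##/..
ply 3, H at ##/##/../##/.. | H20=+1→##/##/##/##/..*; H40=+1→##/##/../##/##
ply 4: ##/##/##/##/.. is terminal -1 (V); from #./#./../../.. depth 5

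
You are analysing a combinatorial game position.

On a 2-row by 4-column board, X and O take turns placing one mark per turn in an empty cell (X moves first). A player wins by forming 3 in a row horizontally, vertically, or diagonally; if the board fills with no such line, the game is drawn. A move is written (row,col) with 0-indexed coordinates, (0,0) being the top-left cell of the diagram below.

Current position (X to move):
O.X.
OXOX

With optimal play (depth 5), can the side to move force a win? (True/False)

X winning at [O.X./OXOX]: False

ply 1, X at O.X./OXOX | (0,1)=+0→OXX./OXOX*; (0,3)=+0→O.XX/OXOX
ply 2, O at OXX./OXOX | (0,3)=+0→OXXO/OXOX*
ply 3: OXXO/OXOX is terminal +0 (X); from O.X./OXOX depth 5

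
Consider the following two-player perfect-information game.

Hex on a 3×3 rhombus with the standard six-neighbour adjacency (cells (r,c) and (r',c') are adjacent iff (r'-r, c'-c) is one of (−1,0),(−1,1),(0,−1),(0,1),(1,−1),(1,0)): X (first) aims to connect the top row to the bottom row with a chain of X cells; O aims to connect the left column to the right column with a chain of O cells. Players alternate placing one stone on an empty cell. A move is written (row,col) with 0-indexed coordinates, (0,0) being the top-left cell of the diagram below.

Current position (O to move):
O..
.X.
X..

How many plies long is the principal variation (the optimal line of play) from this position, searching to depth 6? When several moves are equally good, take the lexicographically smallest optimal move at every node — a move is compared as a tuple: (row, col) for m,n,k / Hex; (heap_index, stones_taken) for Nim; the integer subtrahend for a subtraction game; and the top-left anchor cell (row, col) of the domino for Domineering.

ply 1, O at O../.X./X.. | (0,1)=-1→OO./.X./X..*; (0,2)=-1→O.O/.X./X..; (1,0)=-1→O../OX./X..; (1,2)=-1→O../.XO/X..; (2,1)=-1→O../.X./XO.; (2,2)=-1→O../.X./X.O
ply 2, X at OO./.X./X.. | (0,2)=+1→OOX/.X./X..*; (1,0)=-1→OO./XX./X..; (1,2)=-1→OO./.XX/X..; (2,1)=-1→OO./.X./XX.; (2,2)=-1→OO./.X./X.X
ply 3: OOX/.X./X.. is terminal -1 (O); from O../.X./X.. depth 6

PV length from [O../.X./X..]: 2 plies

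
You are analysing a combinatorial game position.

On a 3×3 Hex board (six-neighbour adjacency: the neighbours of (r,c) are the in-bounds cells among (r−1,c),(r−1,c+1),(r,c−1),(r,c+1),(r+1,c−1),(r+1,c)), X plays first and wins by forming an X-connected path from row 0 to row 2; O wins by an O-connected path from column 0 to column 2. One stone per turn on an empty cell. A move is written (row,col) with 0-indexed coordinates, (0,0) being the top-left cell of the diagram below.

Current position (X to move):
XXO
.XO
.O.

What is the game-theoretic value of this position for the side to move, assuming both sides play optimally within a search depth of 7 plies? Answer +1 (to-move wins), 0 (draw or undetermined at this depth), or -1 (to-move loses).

value(XXO/.XO/.O., X) = +1

ply 1, X at XXO/.XO/.O. | (1,0)=-1→XXO/XXO/.O.; (2,0)=+1→XXO/.XO/XO.*; (2,2)=-1→XXO/.XO/.OX
ply 2: XXO/.XO/XO. is terminal -1 (O); from XXO/.XO/.O. depth 7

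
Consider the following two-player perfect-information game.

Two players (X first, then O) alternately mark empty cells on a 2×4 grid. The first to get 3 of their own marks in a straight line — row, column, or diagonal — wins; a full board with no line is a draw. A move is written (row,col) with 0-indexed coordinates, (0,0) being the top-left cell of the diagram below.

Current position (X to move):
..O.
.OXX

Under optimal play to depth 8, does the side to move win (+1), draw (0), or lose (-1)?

value(..O./.OXX, X) = 0

p1 X@[..O./.OXX]: (0,0)[X.O./.OXX]+0* (0,1)[.XO./.OXX]+0 (0,3)[..OX/.OXX]+0 (1,0)[..O./XOXX]-1
p2 O@[X.O./.OXX]: (0,1)[XOO./.OXX]+0* (0,3)[X.OO/.OXX]+0 (1,0)[X.O./OOXX]+0
p3 X@[XOO./.OXX]: (0,3)[XOOX/.OXX]+0* (1,0)[XOO./XOXX]-1
p4 O@[XOOX/.OXX]: (1,0)[XOOX/OOXX]+0*
p5 X@[XOOX/OOXX] terminal +0; root [..O./.OXX] d8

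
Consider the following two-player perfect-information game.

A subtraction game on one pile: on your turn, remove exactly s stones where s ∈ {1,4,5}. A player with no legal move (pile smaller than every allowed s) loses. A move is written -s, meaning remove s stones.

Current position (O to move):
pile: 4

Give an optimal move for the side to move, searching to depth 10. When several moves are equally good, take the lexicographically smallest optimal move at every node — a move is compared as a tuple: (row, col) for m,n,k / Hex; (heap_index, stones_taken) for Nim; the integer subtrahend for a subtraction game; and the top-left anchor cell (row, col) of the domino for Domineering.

O's best at [4]: -4

ply 1, O at 4 | -1=-1→3; -4=+1→0*
ply 2: 0 is terminal -1 (X); from 4 depth 10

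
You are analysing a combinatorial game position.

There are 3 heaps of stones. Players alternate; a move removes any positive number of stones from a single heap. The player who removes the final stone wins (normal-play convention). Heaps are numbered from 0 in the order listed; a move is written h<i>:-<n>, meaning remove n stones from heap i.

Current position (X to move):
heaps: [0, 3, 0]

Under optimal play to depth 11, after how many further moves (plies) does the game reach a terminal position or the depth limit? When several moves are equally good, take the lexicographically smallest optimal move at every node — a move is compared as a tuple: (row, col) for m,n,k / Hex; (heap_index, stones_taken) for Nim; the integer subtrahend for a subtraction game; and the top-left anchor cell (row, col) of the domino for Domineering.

PV length from [(0,3,0)]: 1 ply

[(0,3,0)] X move#1: h1:-1:-1/(0,2,0), h1:-2:-1/(0,1,0), h1:-3:+1/(0,0,0)*
[(0,0,0)] end (terminal -1, O#2); searched (0,3,0) to 11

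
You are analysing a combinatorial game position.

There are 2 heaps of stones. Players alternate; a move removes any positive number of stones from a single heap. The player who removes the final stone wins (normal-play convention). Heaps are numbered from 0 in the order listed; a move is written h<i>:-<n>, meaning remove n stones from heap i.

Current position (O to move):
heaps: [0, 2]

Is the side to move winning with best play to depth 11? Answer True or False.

O winning at [(0,2)]: True

ply 1, O at (0,2) | h1:-1=-1→(0,1); h1:-2=+1→(0,0)*
ply 2: (0,0) is terminal -1 (X); from (0,2) depth 11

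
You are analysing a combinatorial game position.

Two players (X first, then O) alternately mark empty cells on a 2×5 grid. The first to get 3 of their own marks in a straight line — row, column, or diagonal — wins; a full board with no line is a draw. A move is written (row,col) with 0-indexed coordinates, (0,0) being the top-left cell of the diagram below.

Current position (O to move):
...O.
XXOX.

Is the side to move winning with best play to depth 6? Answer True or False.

O winning at [...O./XXOX.]: True

[...O./XXOX.] O move#1: (0,0):+0/O..O./XXOX., (0,1):+0/.O.O./XXOX., (0,2):+1/..OO./XXOX.*, (0,4):+0/...OO/XXOX., (1,4):+0/...O./XXOXO
[..OO./XXOX.] X move#2: (0,0):-1/X.OO./XXOX.*, (0,1):-1/.XOO./XXOX., (0,4):-1/..OOX/XXOX., (1,4):-1/..OO./XXOXX
[X.OO./XXOX.] O move#3: (0,1):+1/XOOO./XXOX.*, (0,4):+1/X.OOO/XXOX., (1,4):+1/X.OO./XXOXO
[XOOO./XXOX.] end (terminal -1, X#4); searched ...O./XXOX. to 6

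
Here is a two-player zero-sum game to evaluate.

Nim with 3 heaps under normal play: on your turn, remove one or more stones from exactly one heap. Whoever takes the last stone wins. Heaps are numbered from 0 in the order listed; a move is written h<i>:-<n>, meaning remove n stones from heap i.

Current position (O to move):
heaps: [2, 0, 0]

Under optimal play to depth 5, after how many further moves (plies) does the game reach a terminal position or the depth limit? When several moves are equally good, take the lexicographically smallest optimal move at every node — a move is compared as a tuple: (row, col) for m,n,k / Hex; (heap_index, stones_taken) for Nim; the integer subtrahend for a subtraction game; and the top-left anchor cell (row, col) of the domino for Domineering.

p1 O@[(2,0,0)]: h0:-1[(1,0,0)]-1 h0:-2[(0,0,0)]+1*
p2 X@[(0,0,0)] terminal -1; root [(2,0,0)] d5

PV length from [(2,0,0)]: 1 ply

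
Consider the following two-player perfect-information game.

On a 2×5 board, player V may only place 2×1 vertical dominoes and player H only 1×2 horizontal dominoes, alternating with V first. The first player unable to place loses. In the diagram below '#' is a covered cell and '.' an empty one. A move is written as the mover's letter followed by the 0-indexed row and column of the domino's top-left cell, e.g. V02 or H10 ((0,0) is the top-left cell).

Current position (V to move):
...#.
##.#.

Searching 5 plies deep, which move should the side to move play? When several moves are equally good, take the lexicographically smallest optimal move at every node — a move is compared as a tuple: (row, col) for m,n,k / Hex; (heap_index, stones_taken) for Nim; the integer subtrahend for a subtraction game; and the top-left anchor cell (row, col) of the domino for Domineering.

V's best at [...#./##.#.]: V02

p1 V@[...#./##.#.]: V02[..##./####.]+1* V04[...##/##.##]-1
p2 H@[..##./####.]: H00[####./####.]-1*
p3 V@[####./####.]: V04[#####/#####]+1*
p4 H@[#####/#####] terminal -1; root [...#./##.#.] d5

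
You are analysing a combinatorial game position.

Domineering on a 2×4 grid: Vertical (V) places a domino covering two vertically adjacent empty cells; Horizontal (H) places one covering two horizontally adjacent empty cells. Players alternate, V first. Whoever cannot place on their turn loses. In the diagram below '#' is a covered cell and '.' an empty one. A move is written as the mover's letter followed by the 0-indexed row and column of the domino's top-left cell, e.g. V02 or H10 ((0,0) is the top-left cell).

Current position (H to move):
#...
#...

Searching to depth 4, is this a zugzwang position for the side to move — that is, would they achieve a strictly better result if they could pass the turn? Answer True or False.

zugzwang(#.../#..., H) = False

ply 1, H at #.../#... | H01=+1→###./#...*; H02=+1→#.##/#...; H11=+1→#.../###.; H12=+1→#.../#.##
ply 2, V at ###./#... | V03=-1→####/#..#*
ply 3, H at ####/#..# | H11=+1→####/####*
ply 4: ####/#### is terminal -1 (V); from #.../#... depth 4
if H skipped the turn, V would face:
~ ply 1, V at #.../#... | V01=-1→##../##..; V02=+1→#.#./#.#.*; V03=-1→#..#/#..#
~ ply 2: #.#./#.#. is terminal -1 (H); from #.../#... depth 4
compare (H): move=+1 vs pass=-1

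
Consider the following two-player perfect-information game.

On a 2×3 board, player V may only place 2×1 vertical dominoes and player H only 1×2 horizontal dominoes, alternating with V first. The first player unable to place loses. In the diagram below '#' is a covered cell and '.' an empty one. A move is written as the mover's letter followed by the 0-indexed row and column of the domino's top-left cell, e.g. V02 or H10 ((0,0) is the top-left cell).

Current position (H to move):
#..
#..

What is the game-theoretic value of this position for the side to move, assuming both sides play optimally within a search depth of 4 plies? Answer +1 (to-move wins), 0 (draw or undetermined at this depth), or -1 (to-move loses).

[#../#..] H move#1: H01:+1/###/#..*, H11:+1/#../###
[###/#..] end (terminal -1, V#2); searched #../#.. to 4

value(#../#.., H) = +1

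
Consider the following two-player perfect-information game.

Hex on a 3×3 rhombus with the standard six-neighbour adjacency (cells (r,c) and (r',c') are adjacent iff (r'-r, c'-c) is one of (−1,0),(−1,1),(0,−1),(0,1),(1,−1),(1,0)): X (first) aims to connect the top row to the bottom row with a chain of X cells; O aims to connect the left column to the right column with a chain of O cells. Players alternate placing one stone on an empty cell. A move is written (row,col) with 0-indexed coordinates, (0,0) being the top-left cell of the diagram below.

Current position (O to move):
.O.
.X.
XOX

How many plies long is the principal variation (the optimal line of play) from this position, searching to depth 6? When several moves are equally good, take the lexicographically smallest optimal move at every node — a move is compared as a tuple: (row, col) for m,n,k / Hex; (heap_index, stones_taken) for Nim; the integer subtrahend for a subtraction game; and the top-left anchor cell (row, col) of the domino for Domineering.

PV length from [.O./.X./XOX]: 3 plies

[.O./.X./XOX] O move#1: (0,0):-1/OO./.X./XOX, (0,2):+1/.OO/.X./XOX*, (1,0):-1/.O./OX./XOX, (1,2):-1/.O./.XO/XOX
[.OO/.X./XOX] X move#2: (0,0):-1/XOO/.X./XOX*, (1,0):-1/.OO/XX./XOX, (1,2):-1/.OO/.XX/XOX
[XOO/.X./XOX] O move#3: (1,0):+1/XOO/OX./XOX*, (1,2):-1/XOO/.XO/XOX
[XOO/OX./XOX] end (terminal -1, X#4); searched .O./.X./XOX to 6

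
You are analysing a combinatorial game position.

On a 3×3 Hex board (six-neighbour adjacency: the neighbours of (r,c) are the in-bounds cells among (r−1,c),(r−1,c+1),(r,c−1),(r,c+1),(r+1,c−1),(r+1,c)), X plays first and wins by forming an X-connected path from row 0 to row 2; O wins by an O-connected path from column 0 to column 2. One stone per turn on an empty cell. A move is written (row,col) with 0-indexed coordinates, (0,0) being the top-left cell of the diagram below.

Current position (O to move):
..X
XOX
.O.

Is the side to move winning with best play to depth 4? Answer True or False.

O winning at [..X/XOX/.O.]: False

[..X/XOX/.O.] O move#1: (0,0):-1/O.X/XOX/.O.*, (0,1):-1/.OX/XOX/.O., (2,0):-1/..X/XOX/OO., (2,2):-1/..X/XOX/.OO
[O.X/XOX/.O.] X move#2: (0,1):+1/OXX/XOX/.O.*, (2,0):+1/O.X/XOX/XO., (2,2):+1/O.X/XOX/.OX
[OXX/XOX/.O.] O move#3: (2,0):-1/OXX/XOX/OO.*, (2,2):-1/OXX/XOX/.OO
[OXX/XOX/OO.] X move#4: (2,2):+1/OXX/XOX/OOX*
[OXX/XOX/OOX] end (terminal -1, O#5); searched ..X/XOX/.O. to 4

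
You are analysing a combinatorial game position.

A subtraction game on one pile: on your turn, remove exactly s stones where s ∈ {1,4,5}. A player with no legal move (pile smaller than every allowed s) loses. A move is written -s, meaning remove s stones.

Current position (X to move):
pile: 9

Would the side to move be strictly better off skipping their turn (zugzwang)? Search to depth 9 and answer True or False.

zugzwang(9, X) = False

p1 X@[9]: -1[8]+1* -4[5]-1 -5[4]-1
p2 O@[8]: -1[7]-1* -4[4]-1 -5[3]-1
p3 X@[7]: -1[6]-1 -4[3]-1 -5[2]+1*
p4 O@[2]: -1[1]-1*
p5 X@[1]: -1[0]+1*
p6 O@[0] terminal -1; root [9] d9
pass branch (O moves first from the same position):
  | p1 O@[9]: -1[8]+1* -4[5]-1 -5[4]-1
  | p2 X@[8]: -1[7]-1* -4[4]-1 -5[3]-1
  | p3 O@[7]: -1[6]-1 -4[3]-1 -5[2]+1*
  | p4 X@[2]: -1[1]-1*
  | p5 O@[1]: -1[0]+1*
  | p6 X@[0] terminal -1; root [9] d9
X moving scores +1; X passing scores -1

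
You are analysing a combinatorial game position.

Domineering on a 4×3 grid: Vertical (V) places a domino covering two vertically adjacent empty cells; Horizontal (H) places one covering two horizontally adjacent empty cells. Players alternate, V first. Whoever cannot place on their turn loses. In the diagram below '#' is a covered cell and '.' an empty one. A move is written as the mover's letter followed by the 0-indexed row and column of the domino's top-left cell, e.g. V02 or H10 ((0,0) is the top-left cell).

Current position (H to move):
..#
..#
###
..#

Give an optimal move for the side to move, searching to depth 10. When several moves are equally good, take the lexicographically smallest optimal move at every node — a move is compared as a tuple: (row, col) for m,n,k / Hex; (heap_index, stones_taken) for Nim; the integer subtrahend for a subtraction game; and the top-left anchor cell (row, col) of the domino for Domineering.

H's best at [..#/..#/###/..#]: H00

[..#/..#/###/..#] H move#1: H00:+1/###/..#/###/..#*, H10:+1/..#/###/###/..#, H30:-1/..#/..#/###/###
[###/..#/###/..#] end (terminal -1, V#2); searched ..#/..#/###/..# to 10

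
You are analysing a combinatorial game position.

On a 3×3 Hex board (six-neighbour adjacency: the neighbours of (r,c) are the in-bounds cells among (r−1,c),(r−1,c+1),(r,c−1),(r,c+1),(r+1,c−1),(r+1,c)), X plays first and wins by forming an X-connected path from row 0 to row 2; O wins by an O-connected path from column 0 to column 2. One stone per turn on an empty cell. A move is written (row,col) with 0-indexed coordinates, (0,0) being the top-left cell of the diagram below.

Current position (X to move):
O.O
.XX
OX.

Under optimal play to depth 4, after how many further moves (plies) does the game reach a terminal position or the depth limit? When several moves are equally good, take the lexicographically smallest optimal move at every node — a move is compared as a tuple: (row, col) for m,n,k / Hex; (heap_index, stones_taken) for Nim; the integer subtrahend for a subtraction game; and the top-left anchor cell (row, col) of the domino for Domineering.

p1 X@[O.O/.XX/OX.]: (0,1)[OXO/.XX/OX.]+1* (1,0)[O.O/XXX/OX.]-1 (2,2)[O.O/.XX/OXX]-1
p2 O@[OXO/.XX/OX.] terminal -1; root [O.O/.XX/OX.] d4

PV length from [O.O/.XX/OX.]: 1 ply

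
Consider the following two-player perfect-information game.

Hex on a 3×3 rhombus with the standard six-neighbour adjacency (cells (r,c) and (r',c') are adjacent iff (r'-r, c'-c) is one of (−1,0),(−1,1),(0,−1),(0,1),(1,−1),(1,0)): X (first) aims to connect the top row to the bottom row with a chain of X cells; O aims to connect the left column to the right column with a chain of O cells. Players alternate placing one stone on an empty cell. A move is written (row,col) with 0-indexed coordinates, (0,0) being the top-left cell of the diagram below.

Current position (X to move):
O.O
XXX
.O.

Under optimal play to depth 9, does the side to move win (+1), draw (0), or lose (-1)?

value(O.O/XXX/.O., X) = +1

[O.O/XXX/.O.] X move#1: (0,1):+1/OXO/XXX/.O.*, (2,0):-1/O.O/XXX/XO., (2,2):-1/O.O/XXX/.OX
[OXO/XXX/.O.] O move#2: (2,0):-1/OXO/XXX/OO.*, (2,2):-1/OXO/XXX/.OO
[OXO/XXX/OO.] X move#3: (2,2):+1/OXO/XXX/OOX*
[OXO/XXX/OOX] end (terminal -1, O#4); searched O.O/XXX/.O. to 9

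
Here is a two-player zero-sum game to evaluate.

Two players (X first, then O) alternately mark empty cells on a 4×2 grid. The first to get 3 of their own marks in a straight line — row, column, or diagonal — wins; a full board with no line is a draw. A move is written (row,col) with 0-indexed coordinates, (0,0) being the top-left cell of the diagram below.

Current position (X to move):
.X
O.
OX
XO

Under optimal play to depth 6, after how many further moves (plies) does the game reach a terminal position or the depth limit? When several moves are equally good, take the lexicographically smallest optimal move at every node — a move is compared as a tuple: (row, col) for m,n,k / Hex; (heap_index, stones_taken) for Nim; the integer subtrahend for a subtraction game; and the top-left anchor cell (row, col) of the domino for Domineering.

p1 X@[.X/O./OX/XO]: (0,0)[XX/O./OX/XO]+0 (1,1)[.X/OX/OX/XO]+1*
p2 O@[.X/OX/OX/XO] terminal -1; root [.X/O./OX/XO] d6

PV length from [.X/O./OX/XO]: 1 ply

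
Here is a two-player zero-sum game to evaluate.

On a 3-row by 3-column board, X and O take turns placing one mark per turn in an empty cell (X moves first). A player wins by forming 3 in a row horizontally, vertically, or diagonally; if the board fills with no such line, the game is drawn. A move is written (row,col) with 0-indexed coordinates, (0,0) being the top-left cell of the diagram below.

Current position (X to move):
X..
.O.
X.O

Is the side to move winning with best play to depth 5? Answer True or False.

X winning at [X../.O./X.O]: True

p1 X@[X../.O./X.O]: (0,1)[XX./.O./X.O]+1* (0,2)[X.X/.O./X.O]+1 (1,0)[X../XO./X.O]+1 (1,2)[X../.OX/X.O]+0 (2,1)[X../.O./XXO]+0
p2 O@[XX./.O./X.O]: (0,2)[XXO/.O./X.O]-1* (1,0)[XX./OO./X.O]-1 (1,2)[XX./.OO/X.O]-1 (2,1)[XX./.O./XOO]-1
p3 X@[XXO/.O./X.O]: (1,0)[XXO/XO./X.O]+1* (1,2)[XXO/.OX/X.O]+0 (2,1)[XXO/.O./XXO]-1
p4 O@[XXO/XO./X.O] terminal -1; root [X../.O./X.O] d5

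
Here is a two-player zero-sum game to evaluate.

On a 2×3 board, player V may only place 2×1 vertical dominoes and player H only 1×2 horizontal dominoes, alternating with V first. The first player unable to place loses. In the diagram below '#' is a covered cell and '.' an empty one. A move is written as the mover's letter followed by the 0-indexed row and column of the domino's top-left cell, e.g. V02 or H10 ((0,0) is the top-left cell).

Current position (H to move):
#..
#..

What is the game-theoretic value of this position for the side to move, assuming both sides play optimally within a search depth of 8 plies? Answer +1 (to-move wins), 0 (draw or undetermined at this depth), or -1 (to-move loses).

value(#../#.., H) = +1

[#../#..] H move#1: H01:+1/###/#..*, H11:+1/#../###
[###/#..] end (terminal -1, V#2); searched #../#.. to 8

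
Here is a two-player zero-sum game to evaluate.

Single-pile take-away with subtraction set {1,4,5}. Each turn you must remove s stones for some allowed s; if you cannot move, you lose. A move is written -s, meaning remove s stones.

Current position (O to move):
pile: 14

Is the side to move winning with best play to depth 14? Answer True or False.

[14] O move#1: -1:-1/13, -4:+1/10*, -5:-1/9
[10] X move#2: -1:-1/9*, -4:-1/6, -5:-1/5
[9] O move#3: -1:+1/8*, -4:-1/5, -5:-1/4
[8] X move#4: -1:-1/7*, -4:-1/4, -5:-1/3
[7] O move#5: -1:-1/6, -4:-1/3, -5:+1/2*
[2] X move#6: -1:-1/1*
[1] O move#7: -1:+1/0*
[0] end (terminal -1, X#8); searched 14 to 14

O winning at [14]: True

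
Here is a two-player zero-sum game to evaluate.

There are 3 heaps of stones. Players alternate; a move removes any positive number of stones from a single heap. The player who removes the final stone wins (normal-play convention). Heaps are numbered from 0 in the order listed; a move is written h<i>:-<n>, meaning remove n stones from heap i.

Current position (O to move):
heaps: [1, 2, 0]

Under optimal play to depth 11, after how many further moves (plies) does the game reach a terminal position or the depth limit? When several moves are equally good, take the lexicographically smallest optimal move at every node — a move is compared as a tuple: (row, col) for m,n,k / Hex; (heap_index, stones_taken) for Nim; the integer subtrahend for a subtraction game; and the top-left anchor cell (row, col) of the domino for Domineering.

PV length from [(1,2,0)]: 3 plies

[(1,2,0)] O move#1: h0:-1:-1/(0,2,0), h1:-1:+1/(1,1,0)*, h1:-2:-1/(1,0,0)
[(1,1,0)] X move#2: h0:-1:-1/(0,1,0)*, h1:-1:-1/(1,0,0)
[(0,1,0)] O move#3: h1:-1:+1/(0,0,0)*
[(0,0,0)] end (terminal -1, X#4); searched (1,2,0) to 11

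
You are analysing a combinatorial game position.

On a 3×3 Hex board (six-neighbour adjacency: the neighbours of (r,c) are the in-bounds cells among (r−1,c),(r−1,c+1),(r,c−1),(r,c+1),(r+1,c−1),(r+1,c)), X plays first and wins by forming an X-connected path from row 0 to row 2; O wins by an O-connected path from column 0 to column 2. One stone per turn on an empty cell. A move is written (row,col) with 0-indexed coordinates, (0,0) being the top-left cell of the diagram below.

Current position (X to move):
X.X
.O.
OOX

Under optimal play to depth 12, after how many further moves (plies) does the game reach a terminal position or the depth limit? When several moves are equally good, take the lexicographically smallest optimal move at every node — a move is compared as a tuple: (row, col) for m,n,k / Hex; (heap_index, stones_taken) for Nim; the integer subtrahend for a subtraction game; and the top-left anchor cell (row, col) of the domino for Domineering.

PV length from [X.X/.O./OOX]: 1 ply

p1 X@[X.X/.O./OOX]: (0,1)[XXX/.O./OOX]-1 (1,0)[X.X/XO./OOX]-1 (1,2)[X.X/.OX/OOX]+1*
p2 O@[X.X/.OX/OOX] terminal -1; root [X.X/.O./OOX] d12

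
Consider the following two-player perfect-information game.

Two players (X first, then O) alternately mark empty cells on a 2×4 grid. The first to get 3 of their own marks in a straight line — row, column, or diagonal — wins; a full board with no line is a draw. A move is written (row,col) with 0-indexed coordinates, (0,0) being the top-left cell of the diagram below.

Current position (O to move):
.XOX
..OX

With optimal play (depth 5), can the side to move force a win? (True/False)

O winning at [.XOX/..OX]: False

p1 O@[.XOX/..OX]: (0,0)[OXOX/..OX]+0* (1,0)[.XOX/O.OX]+0 (1,1)[.XOX/.OOX]+0
p2 X@[OXOX/..OX]: (1,0)[OXOX/X.OX]+0* (1,1)[OXOX/.XOX]+0
p3 O@[OXOX/X.OX]: (1,1)[OXOX/XOOX]+0*
p4 X@[OXOX/XOOX] terminal +0; root [.XOX/..OX] d5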